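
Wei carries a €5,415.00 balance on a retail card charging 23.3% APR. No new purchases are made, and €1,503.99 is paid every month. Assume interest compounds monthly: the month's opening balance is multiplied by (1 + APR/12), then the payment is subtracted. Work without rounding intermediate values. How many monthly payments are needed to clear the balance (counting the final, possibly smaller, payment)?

4 payments

Monthly rate r = 23.3%/12 = 1.94167% = 0.0194167.
Recurrence: B ← B·(1+r) − €1,503.99.
Month 1: interest €105.14; balance after payment €4,016.15.
Month 2: interest €77.98; balance after payment €2,590.14.
Month 3: interest €50.29; balance after payment €1,136.44.
Month 4: interest €22.07; balance after payment €0.00.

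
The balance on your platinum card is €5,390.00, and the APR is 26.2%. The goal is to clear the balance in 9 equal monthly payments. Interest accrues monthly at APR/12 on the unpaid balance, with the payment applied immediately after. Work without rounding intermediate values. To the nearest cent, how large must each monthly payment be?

€666.15

Monthly rate r = 26.2%/12 = 2.18333% = 0.0218333.
Level-payment amortization: P = B₀·r / (1 − (1+r)^(−n)) = 5390.00·0.0218333 / (1 − 1.02183^(−9)).
Denominator 1 − (1+r)^(−9) = 0.176659634.
P = 117.682 / 0.176659634 ≈ 666.15.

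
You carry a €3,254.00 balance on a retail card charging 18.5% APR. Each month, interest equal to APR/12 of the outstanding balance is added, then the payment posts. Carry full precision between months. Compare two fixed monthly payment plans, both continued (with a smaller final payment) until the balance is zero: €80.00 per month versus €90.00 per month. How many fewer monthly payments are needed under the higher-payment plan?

11 fewer payments

Monthly rate r = 18.5%/12 = 1.54167% = 0.0154167.
At €80.00/mo: n = ⌈−ln(1 − rB₀/P)/ln(1+r)⌉ = 65 payments (last €37.98); total interest = total paid − €3,254.00 = €1,903.98.
At €90.00/mo: 54 payments (last €25.06); total interest €1,541.06.
Payments saved = 65 − 54 = 11.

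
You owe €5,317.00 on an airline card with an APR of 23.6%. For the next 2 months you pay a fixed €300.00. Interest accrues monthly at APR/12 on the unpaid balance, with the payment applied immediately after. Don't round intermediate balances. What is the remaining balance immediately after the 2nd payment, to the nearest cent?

€4,922.29

Monthly rate r = 23.6%/12 = 1.96667% = 0.0196667.
Each month: B ← B·(1+r) − €300.00.
Month 1: interest €104.57; balance after payment €5,121.57.
Month 2: interest €100.72; balance after payment €4,922.29.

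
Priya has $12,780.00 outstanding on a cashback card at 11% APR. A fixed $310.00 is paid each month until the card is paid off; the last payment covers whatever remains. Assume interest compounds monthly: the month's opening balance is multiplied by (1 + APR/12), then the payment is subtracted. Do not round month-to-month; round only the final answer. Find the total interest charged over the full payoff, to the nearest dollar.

$3,346

Monthly rate r = 11%/12 = 0.916667% = 0.00916667.
Payoff takes n = ⌈−ln(1 − rB₀/P)/ln(1+r)⌉ = ⌈52.018⌉ = 53 payments; the last is $5.61.
Total paid = 52·$310.00 + $5.61 = $16,125.61.
Total interest = total paid − principal = $16,125.61 − $12,780.00 = $3,345.61.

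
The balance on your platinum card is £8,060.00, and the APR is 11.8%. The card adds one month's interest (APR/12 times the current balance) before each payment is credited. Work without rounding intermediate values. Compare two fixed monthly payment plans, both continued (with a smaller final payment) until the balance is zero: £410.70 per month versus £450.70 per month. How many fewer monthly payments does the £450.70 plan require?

Monthly rate r = 11.8%/12 = 0.983333% = 0.00983333.
At £410.70/mo: n = ⌈−ln(1 − rB₀/P)/ln(1+r)⌉ = 22 payments (last £374.33); total interest = total paid − £8,060.00 = £939.03.
At £450.70/mo: 20 payments (last £345.14); total interest £848.44.
Payments saved = 22 − 20 = 2.

2 fewer payments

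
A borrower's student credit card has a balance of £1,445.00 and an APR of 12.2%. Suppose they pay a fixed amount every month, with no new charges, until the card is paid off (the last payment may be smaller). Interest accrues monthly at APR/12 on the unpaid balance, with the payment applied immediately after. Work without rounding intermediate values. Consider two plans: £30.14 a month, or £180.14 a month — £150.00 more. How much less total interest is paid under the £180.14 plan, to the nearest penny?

£476.09

Monthly rate r = 12.2%/12 = 1.01667% = 0.0101667.
At £30.14/mo: n = ⌈−ln(1 − rB₀/P)/ln(1+r)⌉ = 67 payments (last £2.05); total interest = total paid − £1,445.00 = £546.29.
At £180.14/mo: 9 payments (last £74.08); total interest £70.20.
Interest saved = £546.29 − £70.20 = £476.09.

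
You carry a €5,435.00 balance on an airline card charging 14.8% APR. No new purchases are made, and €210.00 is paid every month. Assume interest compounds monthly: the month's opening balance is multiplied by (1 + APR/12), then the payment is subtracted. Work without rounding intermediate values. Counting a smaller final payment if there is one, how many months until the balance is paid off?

Monthly rate r = 14.8%/12 = 1.23333% = 0.0123333.
Recurrence: B ← B·(1+r) − €210.00.
Month 1: interest €67.03; balance after payment €5,292.03.
Month 2: interest €65.27; balance after payment €5,147.30.
Closed form: n = −ln(1 − rB₀/P)/ln(1+r) = −ln(0.6808)/ln(1.01233) ≈ 31.366, so the balance reaches zero during payment 32.

32 months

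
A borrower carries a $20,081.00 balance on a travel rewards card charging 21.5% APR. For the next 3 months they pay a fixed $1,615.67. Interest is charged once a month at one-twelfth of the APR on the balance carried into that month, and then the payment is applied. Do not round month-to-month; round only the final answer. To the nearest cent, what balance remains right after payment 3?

$16,245.44

Monthly rate r = 21.5%/12 = 1.79167% = 0.0179167.
Each month: B ← B·(1+r) − $1,615.67.
Month 1: interest $359.78; balance after payment $18,825.11.
Month 2: interest $337.28; balance after payment $17,546.73.
Month 3: interest $314.38; balance after payment $16,245.44.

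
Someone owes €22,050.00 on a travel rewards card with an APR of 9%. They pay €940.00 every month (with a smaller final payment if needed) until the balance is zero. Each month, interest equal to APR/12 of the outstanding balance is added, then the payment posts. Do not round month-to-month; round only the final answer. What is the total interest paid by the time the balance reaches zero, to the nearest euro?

Monthly rate r = 9%/12 = 0.75% = 0.0075.
Payoff takes n = ⌈−ln(1 − rB₀/P)/ln(1+r)⌉ = ⌈25.897⌉ = 26 payments; the last is €843.26.
Total paid = 25·€940.00 + €843.26 = €24,343.26.
Total interest = total paid − principal = €24,343.26 − €22,050.00 = €2,293.26.

€2,293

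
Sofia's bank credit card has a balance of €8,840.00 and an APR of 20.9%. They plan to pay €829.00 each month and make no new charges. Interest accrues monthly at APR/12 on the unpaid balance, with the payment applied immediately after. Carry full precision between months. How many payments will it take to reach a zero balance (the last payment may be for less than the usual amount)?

Monthly rate r = 20.9%/12 = 1.74167% = 0.0174167.
Recurrence: B ← B·(1+r) − €829.00.
Month 1: interest €153.96; balance after payment €8,164.96.
Month 2: interest €142.21; balance after payment €7,478.17.
Closed form: n = −ln(1 − rB₀/P)/ln(1+r) = −ln(0.81428)/ln(1.01742) ≈ 11.899, so the balance reaches zero during payment 12.

12 payments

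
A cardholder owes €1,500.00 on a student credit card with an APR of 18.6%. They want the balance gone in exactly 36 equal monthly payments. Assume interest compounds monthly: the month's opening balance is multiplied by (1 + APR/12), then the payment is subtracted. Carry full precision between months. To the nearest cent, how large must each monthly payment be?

Monthly rate r = 18.6%/12 = 1.55% = 0.0155.
Level-payment amortization: P = B₀·r / (1 − (1+r)^(−n)) = 1500.00·0.0155 / (1 − 1.0155^(−36)).
Denominator 1 − (1+r)^(−36) = 0.425192268.
P = 23.25 / 0.425192268 ≈ 54.68.

€54.68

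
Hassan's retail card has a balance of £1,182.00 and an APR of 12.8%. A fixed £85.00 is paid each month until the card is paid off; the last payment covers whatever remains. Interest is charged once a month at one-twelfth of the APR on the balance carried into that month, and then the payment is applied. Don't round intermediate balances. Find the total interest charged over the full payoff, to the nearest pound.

Monthly rate r = 12.8%/12 = 1.06667% = 0.0106667.
Payoff takes n = ⌈−ln(1 − rB₀/P)/ln(1+r)⌉ = ⌈15.132⌉ = 16 payments; the last is £11.29.
Total paid = 15·£85.00 + £11.29 = £1,286.29.
Total interest = total paid − principal = £1,286.29 − £1,182.00 = £104.29.

£104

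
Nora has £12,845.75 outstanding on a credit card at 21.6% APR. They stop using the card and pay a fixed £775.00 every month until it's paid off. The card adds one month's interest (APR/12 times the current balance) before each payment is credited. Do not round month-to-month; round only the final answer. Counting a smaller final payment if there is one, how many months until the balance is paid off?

20 payments

Monthly rate r = 21.6%/12 = 1.8% = 0.018.
Recurrence: B ← B·(1+r) − £775.00.
Month 1: interest £231.22; balance after payment £12,301.97.
Month 2: interest £221.44; balance after payment £11,748.41.
Closed form: n = −ln(1 − rB₀/P)/ln(1+r) = −ln(0.70165)/ln(1.018) ≈ 19.861, so the balance reaches zero during payment 20.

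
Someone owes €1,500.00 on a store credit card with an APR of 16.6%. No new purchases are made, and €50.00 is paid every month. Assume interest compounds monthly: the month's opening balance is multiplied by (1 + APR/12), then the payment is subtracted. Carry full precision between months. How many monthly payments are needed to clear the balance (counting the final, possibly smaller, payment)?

40 months

Monthly rate r = 16.6%/12 = 1.38333% = 0.0138333.
Recurrence: B ← B·(1+r) − €50.00.
Month 1: interest €20.75; balance after payment €1,470.75.
Month 2: interest €20.35; balance after payment €1,441.10.
Closed form: n = −ln(1 − rB₀/P)/ln(1+r) = −ln(0.585)/ln(1.01383) ≈ 39.025, so the balance reaches zero during payment 40.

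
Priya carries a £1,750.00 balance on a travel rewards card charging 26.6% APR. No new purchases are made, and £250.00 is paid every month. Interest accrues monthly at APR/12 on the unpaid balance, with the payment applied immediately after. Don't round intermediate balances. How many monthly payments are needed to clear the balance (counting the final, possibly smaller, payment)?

8 payments

Monthly rate r = 26.6%/12 = 2.21667% = 0.0221667.
Recurrence: B ← B·(1+r) − £250.00.
Month 1: interest £38.79; balance after payment £1,538.79.
Month 2: interest £34.11; balance after payment £1,322.90.
Closed form: n = −ln(1 − rB₀/P)/ln(1+r) = −ln(0.84483)/ln(1.02217) ≈ 7.691, so the balance reaches zero during payment 8.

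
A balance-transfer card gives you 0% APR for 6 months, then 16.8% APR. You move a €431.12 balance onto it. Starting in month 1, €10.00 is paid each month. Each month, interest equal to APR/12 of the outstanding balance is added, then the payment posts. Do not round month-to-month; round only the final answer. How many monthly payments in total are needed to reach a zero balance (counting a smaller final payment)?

59 payments

Promo months 1–6 at r₀ = 0%/12 = 0; months 7+ at r₁ = 16.8%/12 = 0.014.
After month 6 (no interest yet): B = €431.12 − 6·€10.00 = €371.12.
Then at r₁ with €10.00/mo: n₂ = −ln(1 − r₁·B/P)/ln(1+r₁) ≈ 52.73 → 53 more payments.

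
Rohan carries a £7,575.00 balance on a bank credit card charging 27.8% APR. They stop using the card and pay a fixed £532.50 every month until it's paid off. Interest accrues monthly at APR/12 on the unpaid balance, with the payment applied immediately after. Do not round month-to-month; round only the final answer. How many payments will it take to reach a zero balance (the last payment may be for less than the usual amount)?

18 months

Monthly rate r = 27.8%/12 = 2.31667% = 0.0231667.
Recurrence: B ← B·(1+r) − £532.50.
Month 1: interest £175.49; balance after payment £7,217.99.
Month 2: interest £167.22; balance after payment £6,852.70.
Closed form: n = −ln(1 − rB₀/P)/ln(1+r) = −ln(0.67045)/ln(1.02317) ≈ 17.457, so the balance reaches zero during payment 18.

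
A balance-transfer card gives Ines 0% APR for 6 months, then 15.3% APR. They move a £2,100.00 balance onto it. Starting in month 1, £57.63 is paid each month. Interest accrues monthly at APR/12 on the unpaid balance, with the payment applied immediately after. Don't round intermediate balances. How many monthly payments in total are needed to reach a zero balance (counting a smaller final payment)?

Promo months 1–6 at r₀ = 0%/12 = 0; months 7+ at r₁ = 15.3%/12 = 0.01275.
After month 6 (no interest yet): B = £2,100.00 − 6·£57.63 = £1,754.22.
Then at r₁ with £57.63/mo: n₂ = −ln(1 − r₁·B/P)/ln(1+r₁) ≈ 38.77 → 39 more payments.

45 payments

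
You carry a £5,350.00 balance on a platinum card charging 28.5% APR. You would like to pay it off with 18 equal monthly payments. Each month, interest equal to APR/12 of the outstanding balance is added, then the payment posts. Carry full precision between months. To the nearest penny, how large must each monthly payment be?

Monthly rate r = 28.5%/12 = 2.375% = 0.02375.
Level-payment amortization: P = B₀·r / (1 − (1+r)^(−n)) = 5350.00·0.02375 / (1 − 1.02375^(−18)).
Denominator 1 − (1+r)^(−18) = 0.344595326.
P = 127.062 / 0.344595326 ≈ 368.73.

£368.73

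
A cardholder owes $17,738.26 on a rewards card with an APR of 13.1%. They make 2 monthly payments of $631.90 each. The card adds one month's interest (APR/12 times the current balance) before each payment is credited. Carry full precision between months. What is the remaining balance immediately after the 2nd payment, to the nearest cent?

Monthly rate r = 13.1%/12 = 1.09167% = 0.0109167.
Each month: B ← B·(1+r) − $631.90.
Month 1: interest $193.64; balance after payment $17,300.00.
Month 2: interest $188.86; balance after payment $16,856.96.

$16,856.96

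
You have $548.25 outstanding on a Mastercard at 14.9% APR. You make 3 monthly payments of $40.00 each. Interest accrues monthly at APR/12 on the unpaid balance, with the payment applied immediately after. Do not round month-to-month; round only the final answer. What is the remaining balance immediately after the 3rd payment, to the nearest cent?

$447.43

Monthly rate r = 14.9%/12 = 1.24167% = 0.0124167.
Each month: B ← B·(1+r) − $40.00.
Month 1: interest $6.81; balance after payment $515.06.
Month 2: interest $6.40; balance after payment $481.45.
Month 3: interest $5.98; balance after payment $447.43.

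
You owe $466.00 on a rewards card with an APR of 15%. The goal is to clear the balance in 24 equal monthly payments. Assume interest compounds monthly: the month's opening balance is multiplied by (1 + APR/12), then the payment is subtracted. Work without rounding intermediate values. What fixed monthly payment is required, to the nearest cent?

$22.59

Monthly rate r = 15%/12 = 1.25% = 0.0125.
Level-payment amortization: P = B₀·r / (1 − (1+r)^(−n)) = 466.00·0.0125 / (1 − 1.0125^(−24)).
Denominator 1 − (1+r)^(−24) = 0.257802931.
P = 5.825 / 0.257802931 ≈ 22.59.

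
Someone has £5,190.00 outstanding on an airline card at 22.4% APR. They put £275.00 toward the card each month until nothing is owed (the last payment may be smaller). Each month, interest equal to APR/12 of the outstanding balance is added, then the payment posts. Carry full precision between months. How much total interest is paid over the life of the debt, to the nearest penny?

Monthly rate r = 22.4%/12 = 1.86667% = 0.0186667.
Payoff takes n = ⌈−ln(1 − rB₀/P)/ln(1+r)⌉ = ⌈23.483⌉ = 24 payments; the last is £133.54.
Total paid = 23·£275.00 + £133.54 = £6,458.54.
Total interest = total paid − principal = £6,458.54 − £5,190.00 = £1,268.54.

£1,268.54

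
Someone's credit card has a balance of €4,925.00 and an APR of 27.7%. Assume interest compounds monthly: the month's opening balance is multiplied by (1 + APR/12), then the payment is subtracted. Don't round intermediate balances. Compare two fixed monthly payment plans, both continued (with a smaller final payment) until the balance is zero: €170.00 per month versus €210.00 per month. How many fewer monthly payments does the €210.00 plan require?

Monthly rate r = 27.7%/12 = 2.30833% = 0.0230833.
At €170.00/mo: n = ⌈−ln(1 − rB₀/P)/ln(1+r)⌉ = 49 payments (last €70.79); total interest = total paid − €4,925.00 = €3,305.79.
At €210.00/mo: 35 payments (last €33.22); total interest €2,248.22.
Payments saved = 49 − 35 = 14.

14 fewer payments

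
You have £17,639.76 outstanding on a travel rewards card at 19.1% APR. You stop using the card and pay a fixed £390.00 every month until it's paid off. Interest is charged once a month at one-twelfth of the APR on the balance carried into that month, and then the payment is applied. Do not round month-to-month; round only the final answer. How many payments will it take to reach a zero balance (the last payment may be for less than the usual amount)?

Monthly rate r = 19.1%/12 = 1.59167% = 0.0159167.
Recurrence: B ← B·(1+r) − £390.00.
Month 1: interest £280.77; balance after payment £17,530.53.
Month 2: interest £279.03; balance after payment £17,419.55.
Closed form: n = −ln(1 − rB₀/P)/ln(1+r) = −ln(0.28009)/ln(1.01592) ≈ 80.592, so the balance reaches zero during payment 81.

81 payments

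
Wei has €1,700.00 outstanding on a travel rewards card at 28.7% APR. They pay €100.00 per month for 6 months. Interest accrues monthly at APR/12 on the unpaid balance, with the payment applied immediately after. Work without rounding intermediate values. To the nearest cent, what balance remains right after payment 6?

Monthly rate r = 28.7%/12 = 2.39167% = 0.0239167.
Each month: B ← B·(1+r) − €100.00.
Month 1: interest €40.66; balance after payment €1,640.66.
Month 2: interest €39.24; balance after payment €1,579.90.
Month 3: interest €37.79; balance after payment €1,517.68.
Month 4: interest €36.30; balance after payment €1,453.98.
Month 5: interest €34.77; balance after payment €1,388.76.
Month 6: interest €33.21; balance after payment €1,321.97.

€1,321.97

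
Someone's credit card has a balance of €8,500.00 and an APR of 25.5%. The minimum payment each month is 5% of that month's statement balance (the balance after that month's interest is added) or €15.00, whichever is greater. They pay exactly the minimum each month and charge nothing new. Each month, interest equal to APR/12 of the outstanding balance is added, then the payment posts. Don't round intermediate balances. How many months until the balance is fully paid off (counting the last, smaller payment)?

137 months

Monthly rate r = 25.5%/12 = 2.125% = 0.02125.
While 5% of the post-interest balance exceeds €15.00, each month B ← (B·(1+r))·(1 − 0.05), i.e. B shrinks by the factor (1+r)·0.95 = 0.97019.
This holds for months 1–112. Entering month 113 the balance is €286.59; 5% of the post-interest balance is now below €15.00, so the flat €15.00 minimum applies from here.
From month 113 a fixed €15.00 at rate r clears €286.59 in 25 more payments. Total: 112 + 25 = 137 months.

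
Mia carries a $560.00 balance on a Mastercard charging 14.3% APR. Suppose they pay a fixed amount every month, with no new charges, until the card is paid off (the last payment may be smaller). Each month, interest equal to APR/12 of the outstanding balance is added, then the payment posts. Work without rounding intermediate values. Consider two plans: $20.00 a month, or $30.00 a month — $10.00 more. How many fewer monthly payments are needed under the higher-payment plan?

Monthly rate r = 14.3%/12 = 1.19167% = 0.0119167.
At $20.00/mo: n = ⌈−ln(1 − rB₀/P)/ln(1+r)⌉ = 35 payments (last $5.42); total interest = total paid − $560.00 = $125.42.
At $30.00/mo: 22 payments (last $7.20); total interest $77.20.
Payments saved = 35 − 22 = 13.

13 fewer payments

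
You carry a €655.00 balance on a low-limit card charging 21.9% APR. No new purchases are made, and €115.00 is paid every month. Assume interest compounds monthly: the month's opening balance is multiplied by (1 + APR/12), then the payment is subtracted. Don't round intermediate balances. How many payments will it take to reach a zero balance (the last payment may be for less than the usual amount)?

Monthly rate r = 21.9%/12 = 1.825% = 0.01825.
Recurrence: B ← B·(1+r) − €115.00.
Month 1: interest €11.95; balance after payment €551.95.
Month 2: interest €10.07; balance after payment €447.03.
Closed form: n = −ln(1 − rB₀/P)/ln(1+r) = −ln(0.89605)/ln(1.01825) ≈ 6.069, so the balance reaches zero during payment 7.

7 payments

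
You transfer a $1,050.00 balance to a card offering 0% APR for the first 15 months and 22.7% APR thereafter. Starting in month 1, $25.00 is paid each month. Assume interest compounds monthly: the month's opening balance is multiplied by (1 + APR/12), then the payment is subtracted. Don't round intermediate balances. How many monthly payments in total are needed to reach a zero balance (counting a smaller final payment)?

Promo months 1–15 at r₀ = 0%/12 = 0; months 16+ at r₁ = 22.7%/12 = 0.0189167.
After month 15 (no interest yet): B = $1,050.00 − 15·$25.00 = $675.00.
Then at r₁ with $25.00/mo: n₂ = −ln(1 − r₁·B/P)/ln(1+r₁) ≈ 38.15 → 39 more payments.

54 months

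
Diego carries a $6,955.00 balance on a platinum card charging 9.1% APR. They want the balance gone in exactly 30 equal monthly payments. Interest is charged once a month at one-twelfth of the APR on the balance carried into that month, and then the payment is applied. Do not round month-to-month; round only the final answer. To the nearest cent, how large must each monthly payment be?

Monthly rate r = 9.1%/12 = 0.758333% = 0.00758333.
Level-payment amortization: P = B₀·r / (1 − (1+r)^(−n)) = 6955.00·0.00758333 / (1 − 1.00758^(−30)).
Denominator 1 − (1+r)^(−30) = 0.202793655.
P = 52.7421 / 0.202793655 ≈ 260.08.

$260.08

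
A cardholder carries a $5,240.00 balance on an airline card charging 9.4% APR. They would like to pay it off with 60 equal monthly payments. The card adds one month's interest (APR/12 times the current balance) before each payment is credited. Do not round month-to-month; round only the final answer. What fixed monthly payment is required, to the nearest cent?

$109.79

Monthly rate r = 9.4%/12 = 0.783333% = 0.00783333.
Level-payment amortization: P = B₀·r / (1 − (1+r)^(−n)) = 5240.00·0.00783333 / (1 − 1.00783^(−60)).
Denominator 1 − (1+r)^(−60) = 0.373852131.
P = 41.0467 / 0.373852131 ≈ 109.79.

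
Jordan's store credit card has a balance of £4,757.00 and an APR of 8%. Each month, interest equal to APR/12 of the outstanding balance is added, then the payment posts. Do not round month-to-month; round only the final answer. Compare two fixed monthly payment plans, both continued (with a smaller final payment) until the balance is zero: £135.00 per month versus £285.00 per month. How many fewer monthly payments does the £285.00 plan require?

Monthly rate r = 8%/12 = 0.666667% = 0.00666667.
At £135.00/mo: n = ⌈−ln(1 − rB₀/P)/ln(1+r)⌉ = 41 payments (last £40.42); total interest = total paid − £4,757.00 = £683.42.
At £285.00/mo: 18 payments (last £215.07); total interest £303.07.
Payments saved = 41 − 18 = 23.

23 fewer payments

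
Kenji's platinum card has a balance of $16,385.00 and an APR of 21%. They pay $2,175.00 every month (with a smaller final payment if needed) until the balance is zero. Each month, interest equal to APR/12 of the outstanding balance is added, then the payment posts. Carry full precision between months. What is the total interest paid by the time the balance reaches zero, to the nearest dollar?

Monthly rate r = 21%/12 = 1.75% = 0.0175.
Payoff takes n = ⌈−ln(1 − rB₀/P)/ln(1+r)⌉ = ⌈8.149⌉ = 9 payments; the last is $326.16.
Total paid = 8·$2,175.00 + $326.16 = $17,726.16.
Total interest = total paid − principal = $17,726.16 − $16,385.00 = $1,341.16.

$1,341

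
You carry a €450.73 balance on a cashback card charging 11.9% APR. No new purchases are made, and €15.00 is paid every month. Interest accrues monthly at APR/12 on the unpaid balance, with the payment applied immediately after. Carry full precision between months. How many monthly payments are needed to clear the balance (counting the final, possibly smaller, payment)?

Monthly rate r = 11.9%/12 = 0.991667% = 0.00991667.
Recurrence: B ← B·(1+r) − €15.00.
Month 1: interest €4.47; balance after payment €440.20.
Month 2: interest €4.37; balance after payment €429.57.
Closed form: n = −ln(1 − rB₀/P)/ln(1+r) = −ln(0.70202)/ln(1.00992) ≈ 35.854, so the balance reaches zero during payment 36.

36 months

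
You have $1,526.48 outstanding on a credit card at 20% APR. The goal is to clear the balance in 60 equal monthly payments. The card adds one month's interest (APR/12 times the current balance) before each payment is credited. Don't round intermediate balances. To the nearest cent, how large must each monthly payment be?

$40.44

Monthly rate r = 20%/12 = 1.66667% = 0.0166667.
Level-payment amortization: P = B₀·r / (1 − (1+r)^(−n)) = 1526.48·0.0166667 / (1 − 1.01667^(−60)).
Denominator 1 − (1+r)^(−60) = 0.62907601.
P = 25.4413 / 0.62907601 ≈ 40.44.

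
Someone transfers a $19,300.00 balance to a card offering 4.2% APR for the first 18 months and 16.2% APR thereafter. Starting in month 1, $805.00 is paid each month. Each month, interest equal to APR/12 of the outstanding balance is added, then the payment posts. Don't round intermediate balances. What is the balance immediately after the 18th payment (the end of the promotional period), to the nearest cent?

Promo months 1–18 at r₀ = 4.2%/12 = 0.0035; months 19+ at r₁ = 16.2%/12 = 0.0135.
After month 18: iterate B ← B·(1+r₀) − $805.00 for 18 months → $5,623.53.

$5,623.53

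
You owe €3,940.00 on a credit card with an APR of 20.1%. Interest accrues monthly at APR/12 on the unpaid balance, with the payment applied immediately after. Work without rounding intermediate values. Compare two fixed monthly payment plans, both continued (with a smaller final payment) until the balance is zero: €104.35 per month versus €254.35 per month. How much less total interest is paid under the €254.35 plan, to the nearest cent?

Monthly rate r = 20.1%/12 = 1.675% = 0.01675.
At €104.35/mo: n = ⌈−ln(1 − rB₀/P)/ln(1+r)⌉ = 61 payments (last €26.48); total interest = total paid − €3,940.00 = €2,347.48.
At €254.35/mo: 19 payments (last €21.29); total interest €659.59.
Interest saved = €2,347.48 − €659.59 = €1,687.89.

€1,687.89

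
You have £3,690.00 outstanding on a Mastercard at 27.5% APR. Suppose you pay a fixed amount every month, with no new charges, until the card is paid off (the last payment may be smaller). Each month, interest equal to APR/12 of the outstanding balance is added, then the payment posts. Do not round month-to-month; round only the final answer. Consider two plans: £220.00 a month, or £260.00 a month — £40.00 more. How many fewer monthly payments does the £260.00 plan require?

Monthly rate r = 27.5%/12 = 2.29167% = 0.0229167.
At £220.00/mo: n = ⌈−ln(1 − rB₀/P)/ln(1+r)⌉ = 22 payments (last £90.89); total interest = total paid − £3,690.00 = £1,020.89.
At £260.00/mo: 18 payments (last £94.92); total interest £824.92.
Payments saved = 22 − 18 = 4.

4 fewer payments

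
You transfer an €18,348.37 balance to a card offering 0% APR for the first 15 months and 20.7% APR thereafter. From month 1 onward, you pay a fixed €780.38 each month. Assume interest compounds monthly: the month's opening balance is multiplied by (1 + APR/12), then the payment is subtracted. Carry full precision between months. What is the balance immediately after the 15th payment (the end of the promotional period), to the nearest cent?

€6,642.67

Promo months 1–15 at r₀ = 0%/12 = 0; months 16+ at r₁ = 20.7%/12 = 0.01725.
After month 15 (no interest yet): B = €18,348.37 − 15·€780.38 = €6,642.67.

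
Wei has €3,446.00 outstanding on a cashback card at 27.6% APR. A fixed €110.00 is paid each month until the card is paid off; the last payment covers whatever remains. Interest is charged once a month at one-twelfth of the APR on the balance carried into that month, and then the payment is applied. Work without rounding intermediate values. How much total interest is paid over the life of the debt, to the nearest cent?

Monthly rate r = 27.6%/12 = 2.3% = 0.023.
Payoff takes n = ⌈−ln(1 − rB₀/P)/ln(1+r)⌉ = ⌈56.063⌉ = 57 payments; the last is €7.04.
Total paid = 56·€110.00 + €7.04 = €6,167.04.
Total interest = total paid − principal = €6,167.04 − €3,446.00 = €2,721.04.

€2,721.04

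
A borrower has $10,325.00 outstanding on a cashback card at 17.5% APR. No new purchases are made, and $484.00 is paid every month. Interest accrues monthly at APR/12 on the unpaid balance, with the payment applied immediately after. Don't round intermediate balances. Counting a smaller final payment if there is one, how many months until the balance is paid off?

Monthly rate r = 17.5%/12 = 1.45833% = 0.0145833.
Recurrence: B ← B·(1+r) − $484.00.
Month 1: interest $150.57; balance after payment $9,991.57.
Month 2: interest $145.71; balance after payment $9,653.28.
Closed form: n = −ln(1 − rB₀/P)/ln(1+r) = −ln(0.6889)/ln(1.01458) ≈ 25.740, so the balance reaches zero during payment 26.

26 months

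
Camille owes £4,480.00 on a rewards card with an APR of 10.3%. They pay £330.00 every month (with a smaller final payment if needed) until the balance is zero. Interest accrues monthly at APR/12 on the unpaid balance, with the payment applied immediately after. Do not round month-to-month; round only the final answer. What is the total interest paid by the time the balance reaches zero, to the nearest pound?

Monthly rate r = 10.3%/12 = 0.858333% = 0.00858333.
Payoff takes n = ⌈−ln(1 − rB₀/P)/ln(1+r)⌉ = ⌈14.496⌉ = 15 payments; the last is £164.01.
Total paid = 14·£330.00 + £164.01 = £4,784.01.
Total interest = total paid − principal = £4,784.01 − £4,480.00 = £304.01.

£304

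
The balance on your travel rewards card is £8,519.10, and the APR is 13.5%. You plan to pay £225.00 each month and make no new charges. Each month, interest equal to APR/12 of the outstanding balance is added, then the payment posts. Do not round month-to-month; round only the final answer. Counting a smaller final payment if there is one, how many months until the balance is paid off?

50 months

Monthly rate r = 13.5%/12 = 1.125% = 0.01125.
Recurrence: B ← B·(1+r) − £225.00.
Month 1: interest £95.84; balance after payment £8,389.94.
Month 2: interest £94.39; balance after payment £8,259.33.
Closed form: n = −ln(1 − rB₀/P)/ln(1+r) = −ln(0.57404)/ln(1.01125) ≈ 49.615, so the balance reaches zero during payment 50.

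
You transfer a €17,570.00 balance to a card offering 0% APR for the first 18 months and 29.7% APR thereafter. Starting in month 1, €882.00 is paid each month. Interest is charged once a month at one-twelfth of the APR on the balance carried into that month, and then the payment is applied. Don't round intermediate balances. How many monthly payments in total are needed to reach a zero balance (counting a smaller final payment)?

20 payments

Promo months 1–18 at r₀ = 0%/12 = 0; months 19+ at r₁ = 29.7%/12 = 0.02475.
After month 18 (no interest yet): B = €17,570.00 − 18·€882.00 = €1,694.00.
Then at r₁ with €882.00/mo: n₂ = −ln(1 − r₁·B/P)/ln(1+r₁) ≈ 1.99 → 2 more payments.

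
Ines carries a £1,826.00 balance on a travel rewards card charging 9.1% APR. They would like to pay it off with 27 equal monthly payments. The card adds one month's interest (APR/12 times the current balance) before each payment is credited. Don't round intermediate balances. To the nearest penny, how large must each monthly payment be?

Monthly rate r = 9.1%/12 = 0.758333% = 0.00758333.
Level-payment amortization: P = B₀·r / (1 − (1+r)^(−n)) = 1826.00·0.00758333 / (1 − 1.00758^(−27)).
Denominator 1 − (1+r)^(−27) = 0.184519329.
P = 13.8472 / 0.184519329 ≈ 75.04.

£75.04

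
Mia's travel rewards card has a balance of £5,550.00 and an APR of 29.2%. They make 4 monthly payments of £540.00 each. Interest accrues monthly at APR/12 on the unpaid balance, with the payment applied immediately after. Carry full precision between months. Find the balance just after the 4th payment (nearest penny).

£3,870.11

Monthly rate r = 29.2%/12 = 2.43333% = 0.0243333.
Each month: B ← B·(1+r) − £540.00.
Month 1: interest £135.05; balance after payment £5,145.05.
Month 2: interest £125.20; balance after payment £4,730.25.
Month 3: interest £115.10; balance after payment £4,305.35.
Month 4: interest £104.76; balance after payment £3,870.11.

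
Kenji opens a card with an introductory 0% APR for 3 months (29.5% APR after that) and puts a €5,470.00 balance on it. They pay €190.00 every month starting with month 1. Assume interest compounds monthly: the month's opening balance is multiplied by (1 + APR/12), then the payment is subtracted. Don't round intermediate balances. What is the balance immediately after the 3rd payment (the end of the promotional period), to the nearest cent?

€4,900.00

Promo months 1–3 at r₀ = 0%/12 = 0; months 4+ at r₁ = 29.5%/12 = 0.0245833.
After month 3 (no interest yet): B = €5,470.00 − 3·€190.00 = €4,900.00.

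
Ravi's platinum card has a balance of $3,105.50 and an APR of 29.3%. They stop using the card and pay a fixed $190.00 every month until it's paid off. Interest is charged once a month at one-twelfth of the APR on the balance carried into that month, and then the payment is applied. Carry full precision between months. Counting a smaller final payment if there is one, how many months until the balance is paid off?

Monthly rate r = 29.3%/12 = 2.44167% = 0.0244167.
Recurrence: B ← B·(1+r) − $190.00.
Month 1: interest $75.83; balance after payment $2,991.33.
Month 2: interest $73.04; balance after payment $2,874.36.
Closed form: n = −ln(1 − rB₀/P)/ln(1+r) = −ln(0.60092)/ln(1.02442) ≈ 21.112, so the balance reaches zero during payment 22.

22 months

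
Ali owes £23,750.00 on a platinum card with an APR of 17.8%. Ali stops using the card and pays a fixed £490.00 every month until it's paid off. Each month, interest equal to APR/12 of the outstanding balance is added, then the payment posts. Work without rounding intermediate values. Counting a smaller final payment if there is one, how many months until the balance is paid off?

87 months

Monthly rate r = 17.8%/12 = 1.48333% = 0.0148333.
Recurrence: B ← B·(1+r) − £490.00.
Month 1: interest £352.29; balance after payment £23,612.29.
Month 2: interest £350.25; balance after payment £23,472.54.
Closed form: n = −ln(1 − rB₀/P)/ln(1+r) = −ln(0.28104)/ln(1.01483) ≈ 86.202, so the balance reaches zero during payment 87.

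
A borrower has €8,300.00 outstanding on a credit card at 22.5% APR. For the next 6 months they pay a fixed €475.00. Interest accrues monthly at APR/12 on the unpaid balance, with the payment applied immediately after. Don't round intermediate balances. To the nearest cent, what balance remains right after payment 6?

€6,291.65

Monthly rate r = 22.5%/12 = 1.875% = 0.01875.
Each month: B ← B·(1+r) − €475.00.
Month 1: interest €155.62; balance after payment €7,980.62.
Month 2: interest €149.64; balance after payment €7,655.26.
Month 3: interest €143.54; balance after payment €7,323.80.
Month 4: interest €137.32; balance after payment €6,986.12.
Month 5: interest €130.99; balance after payment €6,642.11.
Month 6: interest €124.54; balance after payment €6,291.65.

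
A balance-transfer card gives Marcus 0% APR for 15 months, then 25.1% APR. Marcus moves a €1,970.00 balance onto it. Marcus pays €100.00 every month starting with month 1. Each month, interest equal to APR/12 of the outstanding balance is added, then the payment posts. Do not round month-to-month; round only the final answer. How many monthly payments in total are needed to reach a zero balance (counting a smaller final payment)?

Promo months 1–15 at r₀ = 0%/12 = 0; months 16+ at r₁ = 25.1%/12 = 0.0209167.
After month 15 (no interest yet): B = €1,970.00 − 15·€100.00 = €470.00.
Then at r₁ with €100.00/mo: n₂ = −ln(1 − r₁·B/P)/ln(1+r₁) ≈ 5.00 → 5 more payments.

20 payments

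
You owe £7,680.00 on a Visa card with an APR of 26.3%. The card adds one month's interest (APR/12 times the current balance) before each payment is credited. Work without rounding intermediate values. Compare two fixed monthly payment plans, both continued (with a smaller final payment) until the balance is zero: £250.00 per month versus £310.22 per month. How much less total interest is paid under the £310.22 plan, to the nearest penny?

Monthly rate r = 26.3%/12 = 2.19167% = 0.0219167.
At £250.00/mo: n = ⌈−ln(1 − rB₀/P)/ln(1+r)⌉ = 52 payments (last £150.26); total interest = total paid − £7,680.00 = £5,220.26.
At £310.22/mo: 37 payments (last £24.29); total interest £3,512.21.
Interest saved = £5,220.26 − £3,512.21 = £1,708.05.

£1,708.05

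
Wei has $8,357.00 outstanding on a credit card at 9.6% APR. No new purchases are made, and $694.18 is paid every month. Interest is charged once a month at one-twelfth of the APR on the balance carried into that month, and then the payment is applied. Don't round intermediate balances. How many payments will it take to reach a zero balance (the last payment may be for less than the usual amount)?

Monthly rate r = 9.6%/12 = 0.8% = 0.008.
Recurrence: B ← B·(1+r) − $694.18.
Month 1: interest $66.86; balance after payment $7,729.68.
Month 2: interest $61.84; balance after payment $7,097.33.
Closed form: n = −ln(1 − rB₀/P)/ln(1+r) = −ln(0.90369)/ln(1.008) ≈ 12.709, so the balance reaches zero during payment 13.

13 months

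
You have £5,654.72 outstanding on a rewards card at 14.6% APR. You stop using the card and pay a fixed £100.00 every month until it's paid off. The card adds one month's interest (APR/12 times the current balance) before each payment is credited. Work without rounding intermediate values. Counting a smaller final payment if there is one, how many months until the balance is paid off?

Monthly rate r = 14.6%/12 = 1.21667% = 0.0121667.
Recurrence: B ← B·(1+r) − £100.00.
Month 1: interest £68.80; balance after payment £5,623.52.
Month 2: interest £68.42; balance after payment £5,591.94.
Closed form: n = −ln(1 − rB₀/P)/ln(1+r) = −ln(0.31201)/ln(1.01217) ≈ 96.312, so the balance reaches zero during payment 97.

97 payments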